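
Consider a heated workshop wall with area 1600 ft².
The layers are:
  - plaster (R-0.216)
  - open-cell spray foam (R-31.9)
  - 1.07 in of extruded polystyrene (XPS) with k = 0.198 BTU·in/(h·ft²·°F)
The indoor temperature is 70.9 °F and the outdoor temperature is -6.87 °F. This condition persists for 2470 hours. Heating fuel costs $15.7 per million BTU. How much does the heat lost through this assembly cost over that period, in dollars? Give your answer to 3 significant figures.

1.07/0.198 = 5.404
R_total = 0.216 + 31.9 + 5.404 = 37.52 ft²·°F·h/BTU
Q = 1600 × (70.9 − (-6.87)) / 37.52 = 3316 BTU/h
E = 3316 × 2470 = 8192000 BTU
Cost = 8192000/10⁶ × 15.7 = $128.6

129 dollars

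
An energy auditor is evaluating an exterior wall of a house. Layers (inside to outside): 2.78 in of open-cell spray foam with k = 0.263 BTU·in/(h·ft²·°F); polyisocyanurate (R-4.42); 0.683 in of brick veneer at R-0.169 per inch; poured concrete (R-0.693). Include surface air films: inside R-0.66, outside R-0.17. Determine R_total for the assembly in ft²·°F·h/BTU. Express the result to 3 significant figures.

16.6 ft²·°F·h/BTU

2.78/0.263 = 10.57
0.683 × 0.169 = 0.1154
R_total = 0.66 + 10.57 + 4.42 + 0.1154 + 0.693 + 0.17 = 16.63 ft²·°F·h/BTU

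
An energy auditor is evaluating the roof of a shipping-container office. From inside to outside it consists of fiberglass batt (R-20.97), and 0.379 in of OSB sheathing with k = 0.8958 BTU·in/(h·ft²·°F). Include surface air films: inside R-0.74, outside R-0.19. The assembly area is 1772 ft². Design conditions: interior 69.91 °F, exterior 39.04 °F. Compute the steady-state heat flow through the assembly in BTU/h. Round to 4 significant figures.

0.379/0.8958 = 0.42309
R_total = 0.74 + 20.97 + 0.42309 + 0.19 = 22.323 ft²·°F·h/BTU
Q = A·ΔT/R = 1772 × (69.91 − 39.04) / 22.323 = 2450.5 BTU/h

2450 BTU/h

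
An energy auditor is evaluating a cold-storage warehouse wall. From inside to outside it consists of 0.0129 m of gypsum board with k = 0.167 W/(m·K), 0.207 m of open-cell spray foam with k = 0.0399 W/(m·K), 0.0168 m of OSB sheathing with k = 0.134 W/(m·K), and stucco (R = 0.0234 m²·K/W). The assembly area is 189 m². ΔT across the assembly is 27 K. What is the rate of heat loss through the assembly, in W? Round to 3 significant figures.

0.0129/0.167 = 0.07725
0.207/0.0399 = 5.188
0.0168/0.134 = 0.1254
R_total = 0.07725 + 5.188 + 0.1254 + 0.0234 = 5.414 m²·K/W
Q = A·ΔT/R = 189 × 27 / 5.414 = 942.6 W

943 W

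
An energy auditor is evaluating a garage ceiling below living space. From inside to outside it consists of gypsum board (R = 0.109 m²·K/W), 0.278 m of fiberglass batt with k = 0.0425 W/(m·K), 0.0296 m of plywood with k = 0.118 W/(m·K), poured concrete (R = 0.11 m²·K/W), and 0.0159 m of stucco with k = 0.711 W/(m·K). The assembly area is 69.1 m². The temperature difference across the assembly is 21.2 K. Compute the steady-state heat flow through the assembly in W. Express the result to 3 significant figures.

0.278/0.0425 = 6.541
0.0296/0.118 = 0.2508
0.0159/0.711 = 0.02236
R_total = 0.109 + 6.541 + 0.2508 + 0.11 + 0.02236 = 7.033 m²·K/W
Q = A·ΔT/R = 69.1 × 21.2 / 7.033 = 208.3 W

208 W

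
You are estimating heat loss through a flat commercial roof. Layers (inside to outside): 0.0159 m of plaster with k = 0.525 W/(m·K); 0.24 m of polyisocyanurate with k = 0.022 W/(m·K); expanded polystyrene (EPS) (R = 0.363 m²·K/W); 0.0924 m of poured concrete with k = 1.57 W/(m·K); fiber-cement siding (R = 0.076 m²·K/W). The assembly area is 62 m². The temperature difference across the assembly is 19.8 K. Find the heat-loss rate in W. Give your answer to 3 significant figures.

0.0159/0.525 = 0.03029
0.24/0.022 = 10.91
0.0924/1.57 = 0.05885
R_total = 0.03029 + 10.91 + 0.363 + 0.05885 + 0.076 = 11.44 m²·K/W
Q = A·ΔT/R = 62 × 19.8 / 11.44 = 107.3 W

107 W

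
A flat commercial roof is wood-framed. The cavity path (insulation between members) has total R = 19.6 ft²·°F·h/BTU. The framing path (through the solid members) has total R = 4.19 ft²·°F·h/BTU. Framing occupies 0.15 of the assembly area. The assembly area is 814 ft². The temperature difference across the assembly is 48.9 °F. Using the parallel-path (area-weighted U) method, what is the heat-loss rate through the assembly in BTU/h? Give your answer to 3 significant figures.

3150 BTU/h

U_eff = 0.85/19.6 + 0.15/4.19 = 0.04337 + 0.0358 = 0.07917
R_eff = 1/U_eff = 12.63 ft²·°F·h/BTU
Q = 814 × 48.9 / 12.63 = 3151 BTU/h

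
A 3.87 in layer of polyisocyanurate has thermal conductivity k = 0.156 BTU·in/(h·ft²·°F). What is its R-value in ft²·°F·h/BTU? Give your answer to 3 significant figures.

R = L/k = 3.87/0.156 = 24.81 ft²·°F·h/BTU

24.8 ft²·°F·h/BTU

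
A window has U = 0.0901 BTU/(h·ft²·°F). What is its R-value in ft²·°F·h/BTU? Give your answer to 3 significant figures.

R = 1/U = 1/0.0901 = 11.1

11.1 ft²·°F·h/BTU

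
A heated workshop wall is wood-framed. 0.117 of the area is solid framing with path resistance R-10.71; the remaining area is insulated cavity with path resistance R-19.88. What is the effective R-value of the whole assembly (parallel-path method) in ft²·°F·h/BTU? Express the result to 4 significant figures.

U_eff = 0.883/19.88 + 0.117/10.71 = 0.044416 + 0.010924 = 0.055341
R_eff = 1/U_eff = 18.07 ft²·°F·h/BTU

18.07 ft²·°F·h/BTU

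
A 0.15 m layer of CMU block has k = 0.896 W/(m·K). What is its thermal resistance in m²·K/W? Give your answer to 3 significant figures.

R = L/k = 0.15/0.896 = 0.1674 m²·K/W

0.167 m²·K/W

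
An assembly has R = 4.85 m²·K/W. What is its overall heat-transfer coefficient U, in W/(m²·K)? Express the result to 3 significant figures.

U = 1/R = 1/4.85 = 0.2062

0.206 W/(m²·K)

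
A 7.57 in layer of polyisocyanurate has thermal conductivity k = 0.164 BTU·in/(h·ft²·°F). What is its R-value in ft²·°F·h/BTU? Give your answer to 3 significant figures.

46.2 ft²·°F·h/BTU

R = L/k = 7.57/0.164 = 46.16 ft²·°F·h/BTU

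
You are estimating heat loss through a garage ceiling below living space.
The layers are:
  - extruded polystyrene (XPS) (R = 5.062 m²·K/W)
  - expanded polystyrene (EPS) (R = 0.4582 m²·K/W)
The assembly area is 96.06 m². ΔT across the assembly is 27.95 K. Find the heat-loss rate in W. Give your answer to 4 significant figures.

486.4 W

R_total = 5.062 + 0.4582 = 5.5202 m²·K/W
Q = A·ΔT/R = 96.06 × 27.95 / 5.5202 = 486.37 W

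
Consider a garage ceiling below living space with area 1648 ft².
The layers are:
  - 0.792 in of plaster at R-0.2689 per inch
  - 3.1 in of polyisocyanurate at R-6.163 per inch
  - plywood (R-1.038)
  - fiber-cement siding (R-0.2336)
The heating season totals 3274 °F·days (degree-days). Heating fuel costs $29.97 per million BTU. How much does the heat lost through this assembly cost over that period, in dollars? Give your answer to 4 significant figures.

188.5 dollars

0.792 × 0.2689 = 0.21297
3.1 × 6.163 = 19.105
R_total = 0.21297 + 19.105 + 1.038 + 0.2336 = 20.59 ft²·°F·h/BTU
E = A × HDD × 24 / R = 1648 × 3274 × 24 / 20.59 = 6289200 BTU
Cost = 6289200/10⁶ × 29.97 = $188.49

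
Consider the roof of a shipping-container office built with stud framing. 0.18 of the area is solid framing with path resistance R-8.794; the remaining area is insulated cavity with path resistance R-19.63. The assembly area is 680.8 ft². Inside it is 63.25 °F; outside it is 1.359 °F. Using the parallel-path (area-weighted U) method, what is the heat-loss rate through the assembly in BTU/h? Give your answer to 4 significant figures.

U_eff = 0.82/19.63 + 0.18/8.794 = 0.041773 + 0.020469 = 0.062241
R_eff = 1/U_eff = 16.067 ft²·°F·h/BTU
Q = 680.8 × (63.25 − 1.359) / 16.067 = 2622.6 BTU/h

2623 BTU/h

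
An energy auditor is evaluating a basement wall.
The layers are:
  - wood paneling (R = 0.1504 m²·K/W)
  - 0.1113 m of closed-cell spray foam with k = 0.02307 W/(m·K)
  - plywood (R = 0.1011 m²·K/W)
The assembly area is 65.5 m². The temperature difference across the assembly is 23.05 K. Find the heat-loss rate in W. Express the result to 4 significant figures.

0.1113/0.02307 = 4.8244
R_total = 0.1504 + 4.8244 + 0.1011 = 5.0759 m²·K/W
Q = A·ΔT/R = 65.5 × 23.05 / 5.0759 = 297.44 W

297.4 W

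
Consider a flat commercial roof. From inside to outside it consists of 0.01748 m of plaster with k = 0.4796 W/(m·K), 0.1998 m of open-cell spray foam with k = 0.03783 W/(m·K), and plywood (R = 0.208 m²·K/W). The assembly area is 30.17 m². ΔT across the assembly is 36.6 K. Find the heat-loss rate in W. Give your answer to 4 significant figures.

199.8 W

0.01748/0.4796 = 0.036447
0.1998/0.03783 = 5.2815
R_total = 0.036447 + 5.2815 + 0.208 = 5.526 m²·K/W
Q = A·ΔT/R = 30.17 × 36.6 / 5.526 = 199.82 W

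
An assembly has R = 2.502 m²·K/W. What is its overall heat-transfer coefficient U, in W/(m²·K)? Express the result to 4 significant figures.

0.3997 W/(m²·K)

U = 1/R = 1/2.502 = 0.39968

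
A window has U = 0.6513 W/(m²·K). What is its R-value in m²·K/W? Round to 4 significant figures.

R = 1/U = 1/0.6513 = 1.5354

1.535 m²·K/W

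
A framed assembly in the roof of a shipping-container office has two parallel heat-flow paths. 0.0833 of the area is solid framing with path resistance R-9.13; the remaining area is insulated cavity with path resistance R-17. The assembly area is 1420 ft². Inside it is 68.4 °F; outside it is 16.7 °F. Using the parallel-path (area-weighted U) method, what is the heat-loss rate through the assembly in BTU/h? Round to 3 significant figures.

4630 BTU/h

U_eff = 0.9167/17 + 0.0833/9.13 = 0.05392 + 0.009124 = 0.06305
R_eff = 1/U_eff = 15.86 ft²·°F·h/BTU
Q = 1420 × (68.4 − 16.7) / 15.86 = 4629 BTU/h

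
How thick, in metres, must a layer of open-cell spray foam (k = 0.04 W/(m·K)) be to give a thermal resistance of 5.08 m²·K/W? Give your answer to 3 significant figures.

L = R·k = 5.08 × 0.04 = 0.2032 m

0.203 m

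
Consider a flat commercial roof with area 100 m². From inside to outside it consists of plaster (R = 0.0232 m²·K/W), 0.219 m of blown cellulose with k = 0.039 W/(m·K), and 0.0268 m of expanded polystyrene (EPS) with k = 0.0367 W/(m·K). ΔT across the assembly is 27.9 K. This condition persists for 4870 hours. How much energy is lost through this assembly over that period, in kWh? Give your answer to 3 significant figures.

0.219/0.039 = 5.615
0.0268/0.0367 = 0.7302
R_total = 0.0232 + 5.615 + 0.7302 = 6.369 m²·K/W
Q = 100 × 27.9 / 6.369 = 438.1 W
E = 438.1 W × 4870 h / 1000 = 2133 kWh

2130 kWh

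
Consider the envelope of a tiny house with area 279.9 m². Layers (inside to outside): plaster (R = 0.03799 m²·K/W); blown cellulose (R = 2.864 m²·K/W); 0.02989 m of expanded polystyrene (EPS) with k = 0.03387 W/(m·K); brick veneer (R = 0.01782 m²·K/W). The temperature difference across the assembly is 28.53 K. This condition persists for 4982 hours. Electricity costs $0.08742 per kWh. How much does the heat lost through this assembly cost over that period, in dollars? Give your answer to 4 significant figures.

0.02989/0.03387 = 0.88249
R_total = 0.03799 + 2.864 + 0.88249 + 0.01782 = 3.8023 m²·K/W
Q = 279.9 × 28.53 / 3.8023 = 2100.2 W
E = 2100.2 W × 4982 h / 1000 = 10463 kWh
Cost = 10463 × 0.08742 = $914.69

914.7 dollars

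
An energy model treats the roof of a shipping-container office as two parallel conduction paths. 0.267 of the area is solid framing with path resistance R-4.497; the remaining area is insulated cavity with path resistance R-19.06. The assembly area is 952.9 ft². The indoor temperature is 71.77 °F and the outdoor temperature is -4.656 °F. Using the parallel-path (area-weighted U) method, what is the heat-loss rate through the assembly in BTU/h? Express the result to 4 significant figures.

7125 BTU/h

U_eff = 0.733/19.06 + 0.267/4.497 = 0.038458 + 0.059373 = 0.09783
R_eff = 1/U_eff = 10.222 ft²·°F·h/BTU
Q = 952.9 × (71.77 − (-4.656)) / 10.222 = 7124.6 BTU/h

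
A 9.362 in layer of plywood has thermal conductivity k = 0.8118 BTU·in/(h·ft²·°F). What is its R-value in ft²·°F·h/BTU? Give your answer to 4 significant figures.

R = L/k = 9.362/0.8118 = 11.532 ft²·°F·h/BTU

11.53 ft²·°F·h/BTU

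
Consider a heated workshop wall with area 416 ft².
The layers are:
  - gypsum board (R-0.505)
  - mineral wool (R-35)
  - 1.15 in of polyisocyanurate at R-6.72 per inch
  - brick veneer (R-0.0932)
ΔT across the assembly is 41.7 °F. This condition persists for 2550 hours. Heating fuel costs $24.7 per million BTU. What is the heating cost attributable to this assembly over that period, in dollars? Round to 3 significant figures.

1.15 × 6.72 = 7.728
R_total = 0.505 + 35 + 7.728 + 0.0932 = 43.33 ft²·°F·h/BTU
Q = 416 × 41.7 / 43.33 = 400.4 BTU/h
E = 400.4 × 2550 = 1021000 BTU
Cost = 1021000/10⁶ × 24.7 = $25.22

25.2 dollars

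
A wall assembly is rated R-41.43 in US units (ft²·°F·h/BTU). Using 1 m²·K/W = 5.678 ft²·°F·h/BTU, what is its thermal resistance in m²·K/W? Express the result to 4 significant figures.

R_SI = 41.43/5.678 = 7.2966

7.297 m²·K/W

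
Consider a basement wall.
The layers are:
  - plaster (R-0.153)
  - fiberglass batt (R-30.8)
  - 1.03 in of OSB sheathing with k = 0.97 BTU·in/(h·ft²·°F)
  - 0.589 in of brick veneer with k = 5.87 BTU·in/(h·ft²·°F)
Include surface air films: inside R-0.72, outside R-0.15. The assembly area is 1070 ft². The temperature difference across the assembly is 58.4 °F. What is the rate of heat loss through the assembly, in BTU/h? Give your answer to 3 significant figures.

1890 BTU/h

1.03/0.97 = 1.062
0.589/5.87 = 0.1003
R_total = 0.72 + 0.153 + 30.8 + 1.062 + 0.1003 + 0.15 = 32.99 ft²·°F·h/BTU
Q = A·ΔT/R = 1070 × 58.4 / 32.99 = 1894 BTU/h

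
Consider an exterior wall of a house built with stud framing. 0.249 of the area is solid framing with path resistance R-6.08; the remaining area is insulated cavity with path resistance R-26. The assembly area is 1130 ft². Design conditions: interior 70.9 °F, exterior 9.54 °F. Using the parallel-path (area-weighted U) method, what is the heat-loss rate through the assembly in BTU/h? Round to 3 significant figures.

U_eff = 0.751/26 + 0.249/6.08 = 0.02888 + 0.04095 = 0.06984
R_eff = 1/U_eff = 14.32 ft²·°F·h/BTU
Q = 1130 × (70.9 − 9.54) / 14.32 = 4842 BTU/h

4840 BTU/h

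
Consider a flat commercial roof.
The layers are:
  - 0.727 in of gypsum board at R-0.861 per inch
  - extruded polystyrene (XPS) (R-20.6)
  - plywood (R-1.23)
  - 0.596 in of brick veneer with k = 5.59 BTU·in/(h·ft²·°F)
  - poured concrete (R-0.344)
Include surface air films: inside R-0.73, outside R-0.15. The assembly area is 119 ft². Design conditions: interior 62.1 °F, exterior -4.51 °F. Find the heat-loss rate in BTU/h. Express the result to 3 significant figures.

333 BTU/h

0.727 × 0.861 = 0.6259
0.596/5.59 = 0.1066
R_total = 0.73 + 0.6259 + 20.6 + 1.23 + 0.1066 + 0.344 + 0.15 = 23.79 ft²·°F·h/BTU
Q = A·ΔT/R = 119 × (62.1 − (-4.51)) / 23.79 = 333.2 BTU/h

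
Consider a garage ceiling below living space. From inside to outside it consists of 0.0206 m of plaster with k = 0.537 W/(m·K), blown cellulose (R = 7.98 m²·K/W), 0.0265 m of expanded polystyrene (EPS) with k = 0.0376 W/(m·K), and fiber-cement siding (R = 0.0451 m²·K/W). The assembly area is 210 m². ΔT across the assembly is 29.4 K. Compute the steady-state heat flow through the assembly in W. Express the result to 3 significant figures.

0.0206/0.537 = 0.03836
0.0265/0.0376 = 0.7048
R_total = 0.03836 + 7.98 + 0.7048 + 0.0451 = 8.768 m²·K/W
Q = A·ΔT/R = 210 × 29.4 / 8.768 = 704.1 W

704 W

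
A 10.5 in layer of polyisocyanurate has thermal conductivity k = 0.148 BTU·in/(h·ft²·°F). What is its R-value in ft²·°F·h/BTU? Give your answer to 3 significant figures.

70.9 ft²·°F·h/BTU

R = L/k = 10.5/0.148 = 70.95 ft²·°F·h/BTU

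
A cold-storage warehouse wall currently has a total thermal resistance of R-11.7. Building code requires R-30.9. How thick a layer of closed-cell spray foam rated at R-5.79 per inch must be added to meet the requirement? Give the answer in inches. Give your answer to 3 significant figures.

ΔR = 30.9 − 11.7 = 19.2 ft²·°F·h/BTU
L = ΔR / (R/in) = 19.2/5.79 = 3.316 in

3.32 in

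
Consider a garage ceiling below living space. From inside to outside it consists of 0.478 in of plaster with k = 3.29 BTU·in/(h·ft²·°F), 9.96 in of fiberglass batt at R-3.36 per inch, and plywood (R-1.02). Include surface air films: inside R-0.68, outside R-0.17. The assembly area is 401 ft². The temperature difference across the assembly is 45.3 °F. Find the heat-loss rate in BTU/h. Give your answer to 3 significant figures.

0.478/3.29 = 0.1453
9.96 × 3.36 = 33.47
R_total = 0.68 + 0.1453 + 33.47 + 1.02 + 0.17 = 35.48 ft²·°F·h/BTU
Q = A·ΔT/R = 401 × 45.3 / 35.48 = 512 BTU/h

512 BTU/h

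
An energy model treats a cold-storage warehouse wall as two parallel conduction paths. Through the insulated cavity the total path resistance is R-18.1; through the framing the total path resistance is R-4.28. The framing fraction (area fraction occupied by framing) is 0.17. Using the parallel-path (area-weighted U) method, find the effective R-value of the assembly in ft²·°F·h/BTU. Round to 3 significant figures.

11.7 ft²·°F·h/BTU

U_eff = 0.83/18.1 + 0.17/4.28 = 0.04586 + 0.03972 = 0.08558
R_eff = 1/U_eff = 11.69 ft²·°F·h/BTU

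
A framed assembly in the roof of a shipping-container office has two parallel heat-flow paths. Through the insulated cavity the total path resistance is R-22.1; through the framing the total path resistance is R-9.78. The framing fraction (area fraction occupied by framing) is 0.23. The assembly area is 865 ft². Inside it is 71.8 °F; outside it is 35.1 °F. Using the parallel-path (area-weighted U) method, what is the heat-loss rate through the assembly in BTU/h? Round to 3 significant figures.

1850 BTU/h

U_eff = 0.77/22.1 + 0.23/9.78 = 0.03484 + 0.02352 = 0.05836
R_eff = 1/U_eff = 17.14 ft²·°F·h/BTU
Q = 865 × (71.8 − 35.1) / 17.14 = 1853 BTU/h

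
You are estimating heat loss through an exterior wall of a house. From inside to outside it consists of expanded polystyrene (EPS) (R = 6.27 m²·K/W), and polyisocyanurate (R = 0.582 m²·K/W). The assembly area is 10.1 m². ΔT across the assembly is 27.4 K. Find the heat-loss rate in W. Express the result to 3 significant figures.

R_total = 6.27 + 0.582 = 6.852 m²·K/W
Q = A·ΔT/R = 10.1 × 27.4 / 6.852 = 40.39 W

40.4 W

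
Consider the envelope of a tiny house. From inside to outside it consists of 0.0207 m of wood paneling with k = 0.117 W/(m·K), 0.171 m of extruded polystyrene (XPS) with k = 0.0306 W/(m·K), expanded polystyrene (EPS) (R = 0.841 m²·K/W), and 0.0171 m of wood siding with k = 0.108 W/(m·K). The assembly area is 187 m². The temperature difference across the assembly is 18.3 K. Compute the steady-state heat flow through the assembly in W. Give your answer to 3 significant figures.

506 W

0.0207/0.117 = 0.1769
0.171/0.0306 = 5.588
0.0171/0.108 = 0.1583
R_total = 0.1769 + 5.588 + 0.841 + 0.1583 = 6.764 m²·K/W
Q = A·ΔT/R = 187 × 18.3 / 6.764 = 505.9 W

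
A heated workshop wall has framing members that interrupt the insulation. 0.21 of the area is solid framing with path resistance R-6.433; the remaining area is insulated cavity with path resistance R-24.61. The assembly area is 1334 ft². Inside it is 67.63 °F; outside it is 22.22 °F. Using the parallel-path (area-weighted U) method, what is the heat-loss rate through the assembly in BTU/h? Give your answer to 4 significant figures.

3922 BTU/h

U_eff = 0.79/24.61 + 0.21/6.433 = 0.032101 + 0.032644 = 0.064745
R_eff = 1/U_eff = 15.445 ft²·°F·h/BTU
Q = 1334 × (67.63 − 22.22) / 15.445 = 3922.1 BTU/h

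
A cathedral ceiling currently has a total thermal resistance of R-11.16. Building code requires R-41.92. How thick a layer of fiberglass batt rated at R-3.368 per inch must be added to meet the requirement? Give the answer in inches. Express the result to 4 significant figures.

9.133 in

ΔR = 41.92 − 11.16 = 30.76 ft²·°F·h/BTU
L = ΔR / (R/in) = 30.76/3.368 = 9.133 in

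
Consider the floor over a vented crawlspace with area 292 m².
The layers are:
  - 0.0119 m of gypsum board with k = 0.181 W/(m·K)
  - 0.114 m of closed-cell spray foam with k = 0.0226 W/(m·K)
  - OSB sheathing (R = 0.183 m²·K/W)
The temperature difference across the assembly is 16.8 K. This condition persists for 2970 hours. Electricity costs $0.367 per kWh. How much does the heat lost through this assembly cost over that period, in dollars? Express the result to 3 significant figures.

0.0119/0.181 = 0.06575
0.114/0.0226 = 5.044
R_total = 0.06575 + 5.044 + 0.183 = 5.293 m²·K/W
Q = 292 × 16.8 / 5.293 = 926.8 W
E = 926.8 W × 2970 h / 1000 = 2753 kWh
Cost = 2753 × 0.367 = $1010

1010 dollars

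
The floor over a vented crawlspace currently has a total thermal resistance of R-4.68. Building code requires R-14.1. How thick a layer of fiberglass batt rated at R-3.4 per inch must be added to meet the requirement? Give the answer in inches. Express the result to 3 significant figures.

2.77 in

ΔR = 14.1 − 4.68 = 9.42 ft²·°F·h/BTU
L = ΔR / (R/in) = 9.42/3.4 = 2.771 in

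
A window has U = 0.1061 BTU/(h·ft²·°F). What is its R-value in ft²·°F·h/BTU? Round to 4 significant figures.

9.425 ft²·°F·h/BTU

R = 1/U = 1/0.1061 = 9.4251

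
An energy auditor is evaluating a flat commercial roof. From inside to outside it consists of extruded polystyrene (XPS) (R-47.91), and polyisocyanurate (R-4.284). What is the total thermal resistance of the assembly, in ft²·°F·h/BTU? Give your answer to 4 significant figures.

R_total = 47.91 + 4.284 = 52.194 ft²·°F·h/BTU

52.19 ft²·°F·h/BTU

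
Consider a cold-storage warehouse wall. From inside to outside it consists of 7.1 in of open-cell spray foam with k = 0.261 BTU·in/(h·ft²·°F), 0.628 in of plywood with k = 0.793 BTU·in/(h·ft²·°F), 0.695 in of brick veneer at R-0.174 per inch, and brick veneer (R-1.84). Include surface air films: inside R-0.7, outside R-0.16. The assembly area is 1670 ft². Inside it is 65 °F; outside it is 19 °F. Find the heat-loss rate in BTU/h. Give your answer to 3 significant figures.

2490 BTU/h

7.1/0.261 = 27.2
0.628/0.793 = 0.7919
0.695 × 0.174 = 0.1209
R_total = 0.7 + 27.2 + 0.7919 + 0.1209 + 1.84 + 0.16 = 30.82 ft²·°F·h/BTU
Q = A·ΔT/R = 1670 × (65 − 19) / 30.82 = 2493 BTU/h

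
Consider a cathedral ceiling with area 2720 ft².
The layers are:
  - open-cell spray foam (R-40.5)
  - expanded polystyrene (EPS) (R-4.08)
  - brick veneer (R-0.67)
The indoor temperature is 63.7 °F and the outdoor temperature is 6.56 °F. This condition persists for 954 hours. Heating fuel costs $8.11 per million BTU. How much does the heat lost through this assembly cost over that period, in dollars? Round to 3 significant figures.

26.6 dollars

R_total = 40.5 + 4.08 + 0.67 = 45.25 ft²·°F·h/BTU
Q = 2720 × (63.7 − 6.56) / 45.25 = 3435 BTU/h
E = 3435 × 954 = 3277000 BTU
Cost = 3277000/10⁶ × 8.11 = $26.57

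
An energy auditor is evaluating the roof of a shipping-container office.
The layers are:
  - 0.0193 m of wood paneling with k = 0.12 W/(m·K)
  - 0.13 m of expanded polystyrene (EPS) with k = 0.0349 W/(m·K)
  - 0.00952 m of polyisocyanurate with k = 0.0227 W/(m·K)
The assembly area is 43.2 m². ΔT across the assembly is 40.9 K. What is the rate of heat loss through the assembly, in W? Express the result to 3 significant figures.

0.0193/0.12 = 0.1608
0.13/0.0349 = 3.725
0.00952/0.0227 = 0.4194
R_total = 0.1608 + 3.725 + 0.4194 = 4.305 m²·K/W
Q = A·ΔT/R = 43.2 × 40.9 / 4.305 = 410.4 W

410 W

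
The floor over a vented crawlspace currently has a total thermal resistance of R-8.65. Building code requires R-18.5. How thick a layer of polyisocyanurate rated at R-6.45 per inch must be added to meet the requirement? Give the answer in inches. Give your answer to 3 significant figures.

1.53 in

ΔR = 18.5 − 8.65 = 9.85 ft²·°F·h/BTU
L = ΔR / (R/in) = 9.85/6.45 = 1.527 in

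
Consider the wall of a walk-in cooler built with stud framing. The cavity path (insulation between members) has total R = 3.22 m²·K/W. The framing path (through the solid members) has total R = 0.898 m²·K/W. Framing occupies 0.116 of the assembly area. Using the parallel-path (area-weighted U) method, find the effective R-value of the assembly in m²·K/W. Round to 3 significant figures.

U_eff = 0.884/3.22 + 0.116/0.898 = 0.2745 + 0.1292 = 0.4037
R_eff = 1/U_eff = 2.477 m²·K/W

2.48 m²·K/W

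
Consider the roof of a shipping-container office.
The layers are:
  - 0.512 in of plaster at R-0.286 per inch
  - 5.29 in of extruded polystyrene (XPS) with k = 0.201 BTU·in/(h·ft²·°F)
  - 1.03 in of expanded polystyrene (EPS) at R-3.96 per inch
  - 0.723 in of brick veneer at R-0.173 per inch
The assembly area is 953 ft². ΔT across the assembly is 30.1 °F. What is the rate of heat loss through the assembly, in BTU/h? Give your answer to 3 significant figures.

935 BTU/h

0.512 × 0.286 = 0.1464
5.29/0.201 = 26.32
1.03 × 3.96 = 4.079
0.723 × 0.173 = 0.1251
R_total = 0.1464 + 26.32 + 4.079 + 0.1251 = 30.67 ft²·°F·h/BTU
Q = A·ΔT/R = 953 × 30.1 / 30.67 = 935.3 BTU/h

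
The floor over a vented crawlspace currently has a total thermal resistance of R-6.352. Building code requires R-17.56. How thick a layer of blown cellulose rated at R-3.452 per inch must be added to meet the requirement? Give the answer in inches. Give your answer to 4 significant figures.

3.247 in

ΔR = 17.56 − 6.352 = 11.208 ft²·°F·h/BTU
L = ΔR / (R/in) = 11.208/3.452 = 3.2468 in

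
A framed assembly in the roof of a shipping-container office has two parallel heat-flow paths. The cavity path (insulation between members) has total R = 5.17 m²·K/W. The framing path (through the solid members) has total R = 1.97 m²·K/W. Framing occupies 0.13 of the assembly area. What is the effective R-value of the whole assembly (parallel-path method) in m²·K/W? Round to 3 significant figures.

U_eff = 0.87/5.17 + 0.13/1.97 = 0.1683 + 0.06599 = 0.2343
R_eff = 1/U_eff = 4.269 m²·K/W

4.27 m²·K/W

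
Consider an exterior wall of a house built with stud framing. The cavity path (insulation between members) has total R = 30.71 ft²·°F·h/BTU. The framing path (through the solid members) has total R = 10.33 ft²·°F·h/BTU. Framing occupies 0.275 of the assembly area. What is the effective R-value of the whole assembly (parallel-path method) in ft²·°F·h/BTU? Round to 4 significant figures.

19.91 ft²·°F·h/BTU

U_eff = 0.725/30.71 + 0.275/10.33 = 0.023608 + 0.026621 = 0.050229
R_eff = 1/U_eff = 19.909 ft²·°F·h/BTU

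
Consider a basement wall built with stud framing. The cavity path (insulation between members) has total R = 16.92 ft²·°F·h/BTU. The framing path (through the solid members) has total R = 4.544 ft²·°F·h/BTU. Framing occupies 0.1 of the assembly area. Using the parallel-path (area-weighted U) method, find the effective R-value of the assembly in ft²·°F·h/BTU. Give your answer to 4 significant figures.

U_eff = 0.9/16.92 + 0.1/4.544 = 0.053191 + 0.022007 = 0.075199
R_eff = 1/U_eff = 13.298 ft²·°F·h/BTU

13.30 ft²·°F·h/BTU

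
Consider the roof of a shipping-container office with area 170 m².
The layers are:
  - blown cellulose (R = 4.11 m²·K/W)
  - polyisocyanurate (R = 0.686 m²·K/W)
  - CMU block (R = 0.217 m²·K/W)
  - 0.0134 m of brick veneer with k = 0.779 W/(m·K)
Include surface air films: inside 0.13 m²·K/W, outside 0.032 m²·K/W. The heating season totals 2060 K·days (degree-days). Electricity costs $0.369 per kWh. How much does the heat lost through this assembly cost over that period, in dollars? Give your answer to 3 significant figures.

0.0134/0.779 = 0.0172
R_total = 0.13 + 4.11 + 0.686 + 0.217 + 0.0172 + 0.032 = 5.192 m²·K/W
E = A × HDD × 24 / R / 1000 = 170 × 2060 × 24 / 5.192 / 1000 = 1619 kWh
Cost = 1619 × 0.369 = $597.3

597 dollars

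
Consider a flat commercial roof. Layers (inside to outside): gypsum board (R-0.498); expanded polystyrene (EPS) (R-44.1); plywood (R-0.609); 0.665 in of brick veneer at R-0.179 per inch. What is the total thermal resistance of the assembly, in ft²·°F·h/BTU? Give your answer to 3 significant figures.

0.665 × 0.179 = 0.119
R_total = 0.498 + 44.1 + 0.609 + 0.119 = 45.33 ft²·°F·h/BTU

45.3 ft²·°F·h/BTU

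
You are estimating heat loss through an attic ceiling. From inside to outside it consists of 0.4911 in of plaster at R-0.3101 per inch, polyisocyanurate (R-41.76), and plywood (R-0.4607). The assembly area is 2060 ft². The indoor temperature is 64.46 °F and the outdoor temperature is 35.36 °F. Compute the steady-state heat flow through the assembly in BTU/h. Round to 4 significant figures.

0.4911 × 0.3101 = 0.15229
R_total = 0.15229 + 41.76 + 0.4607 = 42.373 ft²·°F·h/BTU
Q = A·ΔT/R = 2060 × (64.46 − 35.36) / 42.373 = 1414.7 BTU/h

1415 BTU/h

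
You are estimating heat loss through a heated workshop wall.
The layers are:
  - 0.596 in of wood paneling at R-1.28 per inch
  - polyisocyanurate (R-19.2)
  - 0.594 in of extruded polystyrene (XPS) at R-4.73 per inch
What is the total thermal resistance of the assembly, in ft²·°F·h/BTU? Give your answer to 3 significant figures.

0.596 × 1.28 = 0.7629
0.594 × 4.73 = 2.81
R_total = 0.7629 + 19.2 + 2.81 = 22.77 ft²·°F·h/BTU

22.8 ft²·°F·h/BTU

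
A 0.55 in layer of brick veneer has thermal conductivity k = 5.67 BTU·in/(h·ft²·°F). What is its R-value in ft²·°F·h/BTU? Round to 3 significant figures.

R = L/k = 0.55/5.67 = 0.097 ft²·°F·h/BTU

0.0970 ft²·°F·h/BTU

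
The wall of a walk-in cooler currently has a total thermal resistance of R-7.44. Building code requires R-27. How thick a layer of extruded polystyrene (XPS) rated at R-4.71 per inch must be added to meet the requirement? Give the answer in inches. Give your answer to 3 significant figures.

4.15 in

ΔR = 27 − 7.44 = 19.56 ft²·°F·h/BTU
L = ΔR / (R/in) = 19.56/4.71 = 4.153 in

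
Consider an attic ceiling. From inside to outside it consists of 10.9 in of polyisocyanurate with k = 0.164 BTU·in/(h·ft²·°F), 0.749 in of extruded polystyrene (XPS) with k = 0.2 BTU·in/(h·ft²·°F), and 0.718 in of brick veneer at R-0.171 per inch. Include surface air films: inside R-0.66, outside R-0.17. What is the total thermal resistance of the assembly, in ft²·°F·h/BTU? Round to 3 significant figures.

71.2 ft²·°F·h/BTU

10.9/0.164 = 66.46
0.749/0.2 = 3.745
0.718 × 0.171 = 0.1228
R_total = 0.66 + 66.46 + 3.745 + 0.1228 + 0.17 = 71.16 ft²·°F·h/BTU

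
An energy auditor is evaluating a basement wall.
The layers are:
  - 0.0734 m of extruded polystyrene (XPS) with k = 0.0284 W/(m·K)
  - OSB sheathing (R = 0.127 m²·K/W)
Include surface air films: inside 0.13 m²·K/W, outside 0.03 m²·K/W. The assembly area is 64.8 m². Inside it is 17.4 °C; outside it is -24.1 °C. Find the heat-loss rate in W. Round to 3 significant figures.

0.0734/0.0284 = 2.585
R_total = 0.13 + 2.585 + 0.127 + 0.03 = 2.872 m²·K/W
Q = A·ΔT/R = 64.8 × (17.4 − (-24.1)) / 2.872 = 936.5 W

937 W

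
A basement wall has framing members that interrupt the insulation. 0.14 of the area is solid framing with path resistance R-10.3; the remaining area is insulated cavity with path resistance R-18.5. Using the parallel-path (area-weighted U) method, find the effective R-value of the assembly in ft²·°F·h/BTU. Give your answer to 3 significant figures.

U_eff = 0.86/18.5 + 0.14/10.3 = 0.04649 + 0.01359 = 0.06008
R_eff = 1/U_eff = 16.64 ft²·°F·h/BTU

16.6 ft²·°F·h/BTU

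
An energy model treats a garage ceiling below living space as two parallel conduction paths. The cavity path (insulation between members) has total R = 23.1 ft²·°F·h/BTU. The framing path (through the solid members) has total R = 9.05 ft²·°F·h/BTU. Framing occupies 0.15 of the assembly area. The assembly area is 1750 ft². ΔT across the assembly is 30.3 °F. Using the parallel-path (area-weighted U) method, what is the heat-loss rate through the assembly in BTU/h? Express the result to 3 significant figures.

U_eff = 0.85/23.1 + 0.15/9.05 = 0.0368 + 0.01657 = 0.05337
R_eff = 1/U_eff = 18.74 ft²·°F·h/BTU
Q = 1750 × 30.3 / 18.74 = 2830 BTU/h

2830 BTU/h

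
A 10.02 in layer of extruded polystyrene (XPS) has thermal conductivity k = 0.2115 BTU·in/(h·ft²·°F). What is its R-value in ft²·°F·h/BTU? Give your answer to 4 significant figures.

R = L/k = 10.02/0.2115 = 47.376 ft²·°F·h/BTU

47.38 ft²·°F·h/BTU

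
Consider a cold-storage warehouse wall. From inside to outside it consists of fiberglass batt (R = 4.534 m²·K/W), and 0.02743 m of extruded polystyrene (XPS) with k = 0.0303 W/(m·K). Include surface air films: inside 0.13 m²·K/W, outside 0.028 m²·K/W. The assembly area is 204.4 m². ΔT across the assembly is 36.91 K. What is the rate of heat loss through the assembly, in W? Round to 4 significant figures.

0.02743/0.0303 = 0.90528
R_total = 0.13 + 4.534 + 0.90528 + 0.028 = 5.5973 m²·K/W
Q = A·ΔT/R = 204.4 × 36.91 / 5.5973 = 1347.9 W

1348 W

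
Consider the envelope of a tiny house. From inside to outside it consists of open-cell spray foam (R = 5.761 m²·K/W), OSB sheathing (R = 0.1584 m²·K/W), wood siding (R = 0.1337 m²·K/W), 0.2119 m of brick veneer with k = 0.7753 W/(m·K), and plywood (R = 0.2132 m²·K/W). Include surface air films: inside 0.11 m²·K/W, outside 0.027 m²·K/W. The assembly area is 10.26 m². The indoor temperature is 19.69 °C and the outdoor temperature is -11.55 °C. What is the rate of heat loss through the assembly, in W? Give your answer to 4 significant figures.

0.2119/0.7753 = 0.27331
R_total = 0.11 + 5.761 + 0.1584 + 0.1337 + 0.27331 + 0.2132 + 0.027 = 6.6766 m²·K/W
Q = A·ΔT/R = 10.26 × (19.69 − (-11.55)) / 6.6766 = 48.007 W

48.01 W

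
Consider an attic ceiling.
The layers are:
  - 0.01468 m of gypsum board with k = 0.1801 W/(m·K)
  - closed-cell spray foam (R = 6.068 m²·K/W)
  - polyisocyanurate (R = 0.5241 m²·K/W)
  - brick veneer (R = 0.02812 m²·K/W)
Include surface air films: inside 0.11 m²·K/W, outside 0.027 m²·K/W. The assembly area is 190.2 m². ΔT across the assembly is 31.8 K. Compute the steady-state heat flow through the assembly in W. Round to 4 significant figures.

0.01468/0.1801 = 0.08151
R_total = 0.11 + 0.08151 + 6.068 + 0.5241 + 0.02812 + 0.027 = 6.8387 m²·K/W
Q = A·ΔT/R = 190.2 × 31.8 / 6.8387 = 884.43 W

884.4 W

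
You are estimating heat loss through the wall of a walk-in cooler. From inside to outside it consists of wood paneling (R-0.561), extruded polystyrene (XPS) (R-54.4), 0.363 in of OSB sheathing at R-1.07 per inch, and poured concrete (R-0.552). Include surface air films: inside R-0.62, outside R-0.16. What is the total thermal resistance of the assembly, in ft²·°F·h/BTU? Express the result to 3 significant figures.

0.363 × 1.07 = 0.3884
R_total = 0.62 + 0.561 + 54.4 + 0.3884 + 0.552 + 0.16 = 56.68 ft²·°F·h/BTU

56.7 ft²·°F·h/BTU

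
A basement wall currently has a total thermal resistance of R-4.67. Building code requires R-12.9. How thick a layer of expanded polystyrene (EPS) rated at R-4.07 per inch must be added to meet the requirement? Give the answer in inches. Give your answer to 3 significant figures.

ΔR = 12.9 − 4.67 = 8.23 ft²·°F·h/BTU
L = ΔR / (R/in) = 8.23/4.07 = 2.022 in

2.02 in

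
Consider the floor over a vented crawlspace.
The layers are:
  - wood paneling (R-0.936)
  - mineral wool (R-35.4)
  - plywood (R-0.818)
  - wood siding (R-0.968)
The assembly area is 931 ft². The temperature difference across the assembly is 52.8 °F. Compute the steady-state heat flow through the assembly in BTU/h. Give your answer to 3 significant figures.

R_total = 0.936 + 35.4 + 0.818 + 0.968 = 38.12 ft²·°F·h/BTU
Q = A·ΔT/R = 931 × 52.8 / 38.12 = 1289 BTU/h

1290 BTU/h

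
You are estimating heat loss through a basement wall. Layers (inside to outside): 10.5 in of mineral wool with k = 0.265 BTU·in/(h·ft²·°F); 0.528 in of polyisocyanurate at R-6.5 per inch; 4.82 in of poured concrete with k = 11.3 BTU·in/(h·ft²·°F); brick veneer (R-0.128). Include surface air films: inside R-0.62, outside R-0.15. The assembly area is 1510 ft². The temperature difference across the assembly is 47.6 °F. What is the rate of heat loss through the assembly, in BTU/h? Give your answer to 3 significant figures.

10.5/0.265 = 39.62
0.528 × 6.5 = 3.432
4.82/11.3 = 0.4265
R_total = 0.62 + 39.62 + 3.432 + 0.4265 + 0.128 + 0.15 = 44.38 ft²·°F·h/BTU
Q = A·ΔT/R = 1510 × 47.6 / 44.38 = 1620 BTU/h

1620 BTU/h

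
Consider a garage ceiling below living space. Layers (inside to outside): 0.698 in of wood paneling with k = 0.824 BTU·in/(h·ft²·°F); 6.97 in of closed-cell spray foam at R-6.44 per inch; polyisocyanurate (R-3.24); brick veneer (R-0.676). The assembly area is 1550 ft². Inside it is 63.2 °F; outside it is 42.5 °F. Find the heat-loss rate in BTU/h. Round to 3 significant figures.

0.698/0.824 = 0.8471
6.97 × 6.44 = 44.89
R_total = 0.8471 + 44.89 + 3.24 + 0.676 = 49.65 ft²·°F·h/BTU
Q = A·ΔT/R = 1550 × (63.2 − 42.5) / 49.65 = 646.2 BTU/h

646 BTU/h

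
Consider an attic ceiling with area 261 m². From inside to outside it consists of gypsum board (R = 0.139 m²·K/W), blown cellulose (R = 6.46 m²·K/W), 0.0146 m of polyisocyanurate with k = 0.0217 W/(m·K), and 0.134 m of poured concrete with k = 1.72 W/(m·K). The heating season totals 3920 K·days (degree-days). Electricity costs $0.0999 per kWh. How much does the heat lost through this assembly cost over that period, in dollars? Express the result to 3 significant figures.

0.0146/0.0217 = 0.6728
0.134/1.72 = 0.07791
R_total = 0.139 + 6.46 + 0.6728 + 0.07791 = 7.35 m²·K/W
E = A × HDD × 24 / R / 1000 = 261 × 3920 × 24 / 7.35 / 1000 = 3341 kWh
Cost = 3341 × 0.0999 = $333.8

334 dollars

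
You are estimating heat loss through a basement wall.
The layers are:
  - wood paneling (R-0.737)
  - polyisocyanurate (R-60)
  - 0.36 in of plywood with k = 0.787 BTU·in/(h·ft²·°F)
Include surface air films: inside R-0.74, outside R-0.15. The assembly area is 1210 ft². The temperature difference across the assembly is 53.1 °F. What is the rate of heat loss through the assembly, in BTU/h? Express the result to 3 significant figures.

1030 BTU/h

0.36/0.787 = 0.4574
R_total = 0.74 + 0.737 + 60 + 0.4574 + 0.15 = 62.08 ft²·°F·h/BTU
Q = A·ΔT/R = 1210 × 53.1 / 62.08 = 1035 BTU/h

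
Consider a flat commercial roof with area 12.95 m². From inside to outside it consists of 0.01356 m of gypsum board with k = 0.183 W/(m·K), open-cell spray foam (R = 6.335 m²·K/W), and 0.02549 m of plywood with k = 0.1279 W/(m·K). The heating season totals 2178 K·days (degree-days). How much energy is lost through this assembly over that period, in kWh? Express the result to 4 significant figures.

102.4 kWh

0.01356/0.183 = 0.074098
0.02549/0.1279 = 0.1993
R_total = 0.074098 + 6.335 + 0.1993 = 6.6084 m²·K/W
E = A × HDD × 24 / R / 1000 = 12.95 × 2178 × 24 / 6.6084 / 1000 = 102.43 kWh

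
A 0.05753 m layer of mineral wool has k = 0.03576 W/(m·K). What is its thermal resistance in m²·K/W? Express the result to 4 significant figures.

1.609 m²·K/W

R = L/k = 0.05753/0.03576 = 1.6088 m²·K/W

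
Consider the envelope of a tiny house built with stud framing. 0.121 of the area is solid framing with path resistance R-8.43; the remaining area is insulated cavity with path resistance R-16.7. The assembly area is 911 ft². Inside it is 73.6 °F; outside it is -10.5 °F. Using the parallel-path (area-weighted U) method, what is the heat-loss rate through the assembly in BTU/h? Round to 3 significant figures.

U_eff = 0.879/16.7 + 0.121/8.43 = 0.05263 + 0.01435 = 0.06699
R_eff = 1/U_eff = 14.93 ft²·°F·h/BTU
Q = 911 × (73.6 − (-10.5)) / 14.93 = 5132 BTU/h

5130 BTU/h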